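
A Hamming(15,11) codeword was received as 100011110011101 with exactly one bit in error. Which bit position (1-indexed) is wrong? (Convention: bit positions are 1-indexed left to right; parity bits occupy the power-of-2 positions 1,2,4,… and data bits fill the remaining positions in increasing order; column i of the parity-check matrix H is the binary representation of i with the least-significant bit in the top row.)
Syndrome s = H · r^T (mod 2), r = 100011110011101:
  s[0] = (101010101010101)·(100011110011101) mod 2 = 1+0+0+0+1+0+1+0+0+0+1+0+1+0+1 mod 2 = 0
  s[1] = (011001100110011)·(100011110011101) mod 2 = 0+0+0+0+0+1+1+0+0+0+1+0+0+0+1 mod 2 = 0
  s[2] = (000111100001111)·(100011110011101) mod 2 = 0+0+0+0+1+1+1+0+0+0+0+1+1+0+1 mod 2 = 0
  s[3] = (000000011111111)·(100011110011101) mod 2 = 0+0+0+0+0+0+0+1+0+0+1+1+1+0+1 mod 2 = 1
Syndrome = 0001
Column i of H is the binary representation of i, so the syndrome is the binary index of the flipped bit.
Read s = 0001 with s[0] as LSB: 0·2^0 + 0·2^1 + 0·2^2 + 1·2^3 = 8.
Error is at bit position 8.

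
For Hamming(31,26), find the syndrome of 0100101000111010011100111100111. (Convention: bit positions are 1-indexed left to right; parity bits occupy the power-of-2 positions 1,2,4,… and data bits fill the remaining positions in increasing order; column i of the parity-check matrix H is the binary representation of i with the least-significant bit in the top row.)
Syndrome s = H · r^T (mod 2), r = 0100101000111010011100111100111:
  s[0] = (1010101010101010101010101010101)·(0100101000111010011100111100111) mod 2 = 0+0+0+0+1+0+1+0+0+0+1+0+1+0+1+0+0+0+1+0+0+0+1+0+1+0+0+0+1+0+1 mod 2 = 0
  s[1] = (0110011001100110011001100110011)·(0100101000111010011100111100111) mod 2 = 0+1+0+0+0+0+1+0+0+0+1+0+0+0+1+0+0+1+1+0+0+0+1+0+0+1+0+0+0+1+1 mod 2 = 0
  s[2] = (0001111000011110000111100001111)·(0100101000111010011100111100111) mod 2 = 0+0+0+0+1+0+1+0+0+0+0+1+1+0+1+0+0+0+0+1+0+0+1+0+0+0+0+0+1+1+1 mod 2 = 0
  s[3] = (0000000111111110000000011111111)·(0100101000111010011100111100111) mod 2 = 0+0+0+0+0+0+0+0+0+0+1+1+1+0+1+0+0+0+0+0+0+0+0+1+1+1+0+0+1+1+1 mod 2 = 0
  s[4] = (0000000000000001111111111111111)·(0100101000111010011100111100111) mod 2 = 0+0+0+0+0+0+0+0+0+0+0+0+0+0+0+0+0+1+1+1+0+0+1+1+1+1+0+0+1+1+1 mod 2 = 0
Syndrome = 00000
s = 0: no error detected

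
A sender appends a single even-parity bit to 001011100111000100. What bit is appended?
Sum of data bits: 0+0+1+0+1+1+1+0+0+1+1+1+0+0+0+1+0+0 = 8.
8 mod 2 = 0, so parity bit = 0.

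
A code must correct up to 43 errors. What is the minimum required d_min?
Correcting t errors requires d_min ≥ 2t + 1 = 2·43 + 1 = 87.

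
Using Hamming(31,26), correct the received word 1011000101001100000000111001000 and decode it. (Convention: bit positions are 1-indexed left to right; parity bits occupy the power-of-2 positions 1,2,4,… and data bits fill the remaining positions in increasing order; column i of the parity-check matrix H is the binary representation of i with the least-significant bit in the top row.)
Syndrome s = H · r^T (mod 2), r = 1011000101001100000000111001000:
  s[0] = (1010101010101010101010101010101)·(1011000101001100000000111001000) mod 2 = 1+0+1+0+0+0+0+0+0+0+0+0+1+0+0+0+0+0+0+0+0+0+1+0+1+0+0+0+0+0+0 mod 2 = 1
  s[1] = (0110011001100110011001100110011)·(1011000101001100000000111001000) mod 2 = 0+0+1+0+0+0+0+0+0+1+0+0+0+1+0+0+0+0+0+0+0+0+1+0+0+0+0+0+0+0+0 mod 2 = 0
  s[2] = (0001111000011110000111100001111)·(1011000101001100000000111001000) mod 2 = 0+0+0+1+0+0+0+0+0+0+0+0+1+1+0+0+0+0+0+0+0+0+1+0+0+0+0+1+0+0+0 mod 2 = 1
  s[3] = (0000000111111110000000011111111)·(1011000101001100000000111001000) mod 2 = 0+0+0+0+0+0+0+1+0+1+0+0+1+1+0+0+0+0+0+0+0+0+0+1+1+0+0+1+0+0+0 mod 2 = 1
  s[4] = (0000000000000001111111111111111)·(1011000101001100000000111001000) mod 2 = 0+0+0+0+0+0+0+0+0+0+0+0+0+0+0+0+0+0+0+0+0+0+1+1+1+0+0+1+0+0+0 mod 2 = 0
Syndrome = 10110
Column 13 of H equals this syndrome → error at bit 13 (1-indexed).
Flip bit 13: 1011000101001100000000111001000 → 1011000101000100000000111001000
Extract data bits at positions {3,5,6,7,9,10,11,12,13,14,15,17,18,19,20,21,22,23,24,25,26,27,28,29,30,31}: 10000100010000000111001000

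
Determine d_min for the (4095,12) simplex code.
d_min = 2048 (every nonzero codeword of the simplex code S_12 has weight 2^(r−1) = 2048).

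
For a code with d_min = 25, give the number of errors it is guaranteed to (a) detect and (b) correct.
(a) Detection requires d_min ≥ e+1, so e ≤ d_min − 1 = 24.
(b) Correction requires d_min ≥ 2t+1, so t ≤ ⌊(d_min − 1)/2⌋ = ⌊24/2⌋ = 12.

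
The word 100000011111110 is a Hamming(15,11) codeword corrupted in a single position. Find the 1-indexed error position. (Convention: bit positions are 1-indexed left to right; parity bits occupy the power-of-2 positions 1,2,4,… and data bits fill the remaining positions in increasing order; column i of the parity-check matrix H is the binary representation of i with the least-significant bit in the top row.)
Syndrome s = H · r^T (mod 2), r = 100000011111110:
  s[0] = (101010101010101)·(100000011111110) mod 2 = 1+0+0+0+0+0+0+0+1+0+1+0+1+0+0 mod 2 = 0
  s[1] = (011001100110011)·(100000011111110) mod 2 = 0+0+0+0+0+0+0+0+0+1+1+0+0+1+0 mod 2 = 1
  s[2] = (000111100001111)·(100000011111110) mod 2 = 0+0+0+0+0+0+0+0+0+0+0+1+1+1+0 mod 2 = 1
  s[3] = (000000011111111)·(100000011111110) mod 2 = 0+0+0+0+0+0+0+1+1+1+1+1+1+1+0 mod 2 = 1
Syndrome = 0111
Column i of H is the binary representation of i, so the syndrome is the binary index of the flipped bit.
Read s = 0111 with s[0] as LSB: 0·2^0 + 1·2^1 + 1·2^2 + 1·2^3 = 14.
Error is at bit position 14.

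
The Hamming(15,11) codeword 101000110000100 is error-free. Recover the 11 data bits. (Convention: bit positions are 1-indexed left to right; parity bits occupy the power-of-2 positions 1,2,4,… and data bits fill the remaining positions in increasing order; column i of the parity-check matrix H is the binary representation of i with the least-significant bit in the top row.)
Parity bits occupy power-of-2 positions; data bits are at positions {3,5,6,7,9,10,11,12,13,14,15} (1-indexed).
Extract: c[3]=1 c[5]=0 c[6]=0 c[7]=1 c[9]=0 c[10]=0 c[11]=0 c[12]=0 c[13]=1 c[14]=0 c[15]=0
Data = 10010000100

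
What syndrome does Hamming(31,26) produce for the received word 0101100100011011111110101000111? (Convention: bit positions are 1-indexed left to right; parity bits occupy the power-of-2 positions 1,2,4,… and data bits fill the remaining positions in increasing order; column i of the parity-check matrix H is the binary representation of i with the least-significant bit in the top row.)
Syndrome s = H · r^T (mod 2), r = 0101100100011011111110101000111:
  s[0] = (1010101010101010101010101010101)·(0101100100011011111110101000111) mod 2 = 0+0+0+0+1+0+0+0+0+0+0+0+1+0+1+0+1+0+1+0+1+0+1+0+1+0+0+0+1+0+1 mod 2 = 0
  s[1] = (0110011001100110011001100110011)·(0101100100011011111110101000111) mod 2 = 0+1+0+0+0+0+0+0+0+0+0+0+0+0+1+0+0+1+1+0+0+0+1+0+0+0+0+0+0+1+1 mod 2 = 1
  s[2] = (0001111000011110000111100001111)·(0101100100011011111110101000111) mod 2 = 0+0+0+1+1+0+0+0+0+0+0+1+1+0+1+0+0+0+0+1+1+0+1+0+0+0+0+0+1+1+1 mod 2 = 1
  s[3] = (0000000111111110000000011111111)·(0101100100011011111110101000111) mod 2 = 0+0+0+0+0+0+0+1+0+0+0+1+1+0+1+0+0+0+0+0+0+0+0+0+1+0+0+0+1+1+1 mod 2 = 0
  s[4] = (0000000000000001111111111111111)·(0101100100011011111110101000111) mod 2 = 0+0+0+0+0+0+0+0+0+0+0+0+0+0+0+1+1+1+1+1+1+0+1+0+1+0+0+0+1+1+1 mod 2 = 1
Syndrome = 01101
Non-zero syndrome: error at position 22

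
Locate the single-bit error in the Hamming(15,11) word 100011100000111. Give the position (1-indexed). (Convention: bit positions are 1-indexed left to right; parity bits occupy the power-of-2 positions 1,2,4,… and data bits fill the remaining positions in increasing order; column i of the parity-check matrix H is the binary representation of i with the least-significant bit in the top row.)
Syndrome s = H · r^T (mod 2), r = 100011100000111:
  s[0] = (101010101010101)·(100011100000111) mod 2 = 1+0+0+0+1+0+1+0+0+0+0+0+1+0+1 mod 2 = 1
  s[1] = (011001100110011)·(100011100000111) mod 2 = 0+0+0+0+0+1+1+0+0+0+0+0+0+1+1 mod 2 = 0
  s[2] = (000111100001111)·(100011100000111) mod 2 = 0+0+0+0+1+1+1+0+0+0+0+0+1+1+1 mod 2 = 0
  s[3] = (000000011111111)·(100011100000111) mod 2 = 0+0+0+0+0+0+0+0+0+0+0+0+1+1+1 mod 2 = 1
Syndrome = 1001
Column i of H is the binary representation of i, so the syndrome is the binary index of the flipped bit.
Read s = 1001 with s[0] as LSB: 1·2^0 + 0·2^1 + 0·2^2 + 1·2^3 = 9.
Error is at bit position 9.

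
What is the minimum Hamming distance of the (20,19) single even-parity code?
d_min = 2 (flipping one data bit also flips the parity bit, so the two closest codewords differ in exactly 2 positions).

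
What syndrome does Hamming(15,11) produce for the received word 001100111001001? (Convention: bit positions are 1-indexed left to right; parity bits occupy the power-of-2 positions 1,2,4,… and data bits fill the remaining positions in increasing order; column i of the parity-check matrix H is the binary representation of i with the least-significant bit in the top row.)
Syndrome s = H · r^T (mod 2), r = 001100111001001:
  s[0] = (101010101010101)·(001100111001001) mod 2 = 0+0+1+0+0+0+1+0+1+0+0+0+0+0+1 mod 2 = 0
  s[1] = (011001100110011)·(001100111001001) mod 2 = 0+0+1+0+0+0+1+0+0+0+0+0+0+0+1 mod 2 = 1
  s[2] = (000111100001111)·(001100111001001) mod 2 = 0+0+0+1+0+0+1+0+0+0+0+1+0+0+1 mod 2 = 0
  s[3] = (000000011111111)·(001100111001001) mod 2 = 0+0+0+0+0+0+0+1+1+0+0+1+0+0+1 mod 2 = 0
Syndrome = 0100
Non-zero syndrome: error at position 2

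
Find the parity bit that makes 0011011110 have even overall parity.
Sum of data bits: 0+0+1+1+0+1+1+1+1+0 = 6.
6 mod 2 = 0, so parity bit = 0.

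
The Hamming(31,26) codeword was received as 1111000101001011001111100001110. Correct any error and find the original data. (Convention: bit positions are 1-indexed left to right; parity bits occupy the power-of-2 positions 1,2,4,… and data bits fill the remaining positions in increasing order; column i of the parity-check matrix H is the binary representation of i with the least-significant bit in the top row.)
Syndrome s = H · r^T (mod 2), r = 1111000101001011001111100001110:
  s[0] = (1010101010101010101010101010101)·(1111000101001011001111100001110) mod 2 = 1+0+1+0+0+0+0+0+0+0+0+0+1+0+1+0+0+0+1+0+1+0+1+0+0+0+0+0+1+0+0 mod 2 = 0
  s[1] = (0110011001100110011001100110011)·(1111000101001011001111100001110) mod 2 = 0+1+1+0+0+0+0+0+0+1+0+0+0+0+1+0+0+0+1+0+0+1+1+0+0+0+0+0+0+1+0 mod 2 = 0
  s[2] = (0001111000011110000111100001111)·(1111000101001011001111100001110) mod 2 = 0+0+0+1+0+0+0+0+0+0+0+0+1+0+1+0+0+0+0+1+1+1+1+0+0+0+0+1+1+1+0 mod 2 = 0
  s[3] = (0000000111111110000000011111111)·(1111000101001011001111100001110) mod 2 = 0+0+0+0+0+0+0+1+0+1+0+0+1+0+1+0+0+0+0+0+0+0+0+0+0+0+0+1+1+1+0 mod 2 = 1
  s[4] = (0000000000000001111111111111111)·(1111000101001011001111100001110) mod 2 = 0+0+0+0+0+0+0+0+0+0+0+0+0+0+0+1+0+0+1+1+1+1+1+0+0+0+0+1+1+1+0 mod 2 = 1
Syndrome = 00011
Column 24 of H equals this syndrome → error at bit 24 (1-indexed).
Flip bit 24: 1111000101001011001111100001110 → 1111000101001011001111110001110
Extract data bits at positions {3,5,6,7,9,10,11,12,13,14,15,17,18,19,20,21,22,23,24,25,26,27,28,29,30,31}: 10000100101001111110001110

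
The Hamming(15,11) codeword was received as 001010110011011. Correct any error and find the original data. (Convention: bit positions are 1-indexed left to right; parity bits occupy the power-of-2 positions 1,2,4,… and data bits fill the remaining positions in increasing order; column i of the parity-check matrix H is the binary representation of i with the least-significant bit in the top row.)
Syndrome s = H · r^T (mod 2), r = 001010110011011:
  s[0] = (101010101010101)·(001010110011011) mod 2 = 0+0+1+0+1+0+1+0+0+0+1+0+0+0+1 mod 2 = 1
  s[1] = (011001100110011)·(001010110011011) mod 2 = 0+0+1+0+0+0+1+0+0+0+1+0+0+1+1 mod 2 = 1
  s[2] = (000111100001111)·(001010110011011) mod 2 = 0+0+0+0+1+0+1+0+0+0+0+1+0+1+1 mod 2 = 1
  s[3] = (000000011111111)·(001010110011011) mod 2 = 0+0+0+0+0+0+0+1+0+0+1+1+0+1+1 mod 2 = 1
Syndrome = 1111
Column 15 of H equals this syndrome → error at bit 15 (1-indexed).
Flip bit 15: 001010110011011 → 001010110011010
Extract data bits at positions {3,5,6,7,9,10,11,12,13,14,15}: 11010011010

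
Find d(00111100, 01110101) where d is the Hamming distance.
XOR = 01001001, count of 1s = 3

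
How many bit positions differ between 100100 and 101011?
XOR = 001111, count of 1s = 4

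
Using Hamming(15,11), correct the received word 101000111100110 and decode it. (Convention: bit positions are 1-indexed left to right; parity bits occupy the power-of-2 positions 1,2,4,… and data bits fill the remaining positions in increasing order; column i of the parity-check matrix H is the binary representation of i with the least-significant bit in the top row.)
Syndrome s = H · r^T (mod 2), r = 101000111100110:
  s[0] = (101010101010101)·(101000111100110) mod 2 = 1+0+1+0+0+0+1+0+1+0+0+0+1+0+0 mod 2 = 1
  s[1] = (011001100110011)·(101000111100110) mod 2 = 0+0+1+0+0+0+1+0+0+1+0+0+0+1+0 mod 2 = 0
  s[2] = (000111100001111)·(101000111100110) mod 2 = 0+0+0+0+0+0+1+0+0+0+0+0+1+1+0 mod 2 = 1
  s[3] = (000000011111111)·(101000111100110) mod 2 = 0+0+0+0+0+0+0+1+1+1+0+0+1+1+0 mod 2 = 1
Syndrome = 1011
Column 13 of H equals this syndrome → error at bit 13 (1-indexed).
Flip bit 13: 101000111100110 → 101000111100010
Extract data bits at positions {3,5,6,7,9,10,11,12,13,14,15}: 10011100010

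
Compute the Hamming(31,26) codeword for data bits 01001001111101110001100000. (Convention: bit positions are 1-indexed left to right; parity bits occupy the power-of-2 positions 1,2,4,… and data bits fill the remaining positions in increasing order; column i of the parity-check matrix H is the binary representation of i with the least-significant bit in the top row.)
Codeword c = d · G (mod 2), d = 01001001111101110001100000:
  c[0] = d·G[:,0] = (01001001111101110001100000)·(11011010101101010101010101) mod 2 = 0+1+0+0+1+0+0+0+1+0+1+1+0+1+0+1+0+0+0+1+0+0+0+0+0+0 mod 2 = 0
  c[1] = d·G[:,1] = (01001001111101110001100000)·(10110110011011001100110011) mod 2 = 0+0+0+0+0+0+0+0+0+1+1+0+0+1+0+0+0+0+0+0+1+0+0+0+0+0 mod 2 = 0
  c[2] = d·G[:,2] = (01001001111101110001100000)·(10000000000000000000000000) mod 2 = 0+0+0+0+0+0+0+0+0+0+0+0+0+0+0+0+0+0+0+0+0+0+0+0+0+0 mod 2 = 0
  c[3] = d·G[:,3] = (01001001111101110001100000)·(01110001111000111100001111) mod 2 = 0+1+0+0+0+0+0+1+1+1+1+0+0+0+1+1+0+0+0+0+0+0+0+0+0+0 mod 2 = 1
  c[4] = d·G[:,4] = (01001001111101110001100000)·(01000000000000000000000000) mod 2 = 0+1+0+0+0+0+0+0+0+0+0+0+0+0+0+0+0+0+0+0+0+0+0+0+0+0 mod 2 = 1
  c[5] = d·G[:,5] = (01001001111101110001100000)·(00100000000000000000000000) mod 2 = 0+0+0+0+0+0+0+0+0+0+0+0+0+0+0+0+0+0+0+0+0+0+0+0+0+0 mod 2 = 0
  c[6] = d·G[:,6] = (01001001111101110001100000)·(00010000000000000000000000) mod 2 = 0+0+0+0+0+0+0+0+0+0+0+0+0+0+0+0+0+0+0+0+0+0+0+0+0+0 mod 2 = 0
  c[7] = d·G[:,7] = (01001001111101110001100000)·(00001111111000000011111111) mod 2 = 0+0+0+0+1+0+0+1+1+1+1+0+0+0+0+0+0+0+0+1+1+0+0+0+0+0 mod 2 = 1
  c[8] = d·G[:,8] = (01001001111101110001100000)·(00001000000000000000000000) mod 2 = 0+0+0+0+1+0+0+0+0+0+0+0+0+0+0+0+0+0+0+0+0+0+0+0+0+0 mod 2 = 1
  c[9] = d·G[:,9] = (01001001111101110001100000)·(00000100000000000000000000) mod 2 = 0+0+0+0+0+0+0+0+0+0+0+0+0+0+0+0+0+0+0+0+0+0+0+0+0+0 mod 2 = 0
  c[10] = d·G[:,10] = (01001001111101110001100000)·(00000010000000000000000000) mod 2 = 0+0+0+0+0+0+0+0+0+0+0+0+0+0+0+0+0+0+0+0+0+0+0+0+0+0 mod 2 = 0
  c[11] = d·G[:,11] = (01001001111101110001100000)·(00000001000000000000000000) mod 2 = 0+0+0+0+0+0+0+1+0+0+0+0+0+0+0+0+0+0+0+0+0+0+0+0+0+0 mod 2 = 1
  c[12] = d·G[:,12] = (01001001111101110001100000)·(00000000100000000000000000) mod 2 = 0+0+0+0+0+0+0+0+1+0+0+0+0+0+0+0+0+0+0+0+0+0+0+0+0+0 mod 2 = 1
  c[13] = d·G[:,13] = (01001001111101110001100000)·(00000000010000000000000000) mod 2 = 0+0+0+0+0+0+0+0+0+1+0+0+0+0+0+0+0+0+0+0+0+0+0+0+0+0 mod 2 = 1
  c[14] = d·G[:,14] = (01001001111101110001100000)·(00000000001000000000000000) mod 2 = 0+0+0+0+0+0+0+0+0+0+1+0+0+0+0+0+0+0+0+0+0+0+0+0+0+0 mod 2 = 1
  c[15] = d·G[:,15] = (01001001111101110001100000)·(00000000000111111111111111) mod 2 = 0+0+0+0+0+0+0+0+0+0+0+1+0+1+1+1+0+0+0+1+1+0+0+0+0+0 mod 2 = 0
  c[16] = d·G[:,16] = (01001001111101110001100000)·(00000000000100000000000000) mod 2 = 0+0+0+0+0+0+0+0+0+0+0+1+0+0+0+0+0+0+0+0+0+0+0+0+0+0 mod 2 = 1
  c[17] = d·G[:,17] = (01001001111101110001100000)·(00000000000010000000000000) mod 2 = 0+0+0+0+0+0+0+0+0+0+0+0+0+0+0+0+0+0+0+0+0+0+0+0+0+0 mod 2 = 0
  c[18] = d·G[:,18] = (01001001111101110001100000)·(00000000000001000000000000) mod 2 = 0+0+0+0+0+0+0+0+0+0+0+0+0+1+0+0+0+0+0+0+0+0+0+0+0+0 mod 2 = 1
  c[19] = d·G[:,19] = (01001001111101110001100000)·(00000000000000100000000000) mod 2 = 0+0+0+0+0+0+0+0+0+0+0+0+0+0+1+0+0+0+0+0+0+0+0+0+0+0 mod 2 = 1
  c[20] = d·G[:,20] = (01001001111101110001100000)·(00000000000000010000000000) mod 2 = 0+0+0+0+0+0+0+0+0+0+0+0+0+0+0+1+0+0+0+0+0+0+0+0+0+0 mod 2 = 1
  c[21] = d·G[:,21] = (01001001111101110001100000)·(00000000000000001000000000) mod 2 = 0+0+0+0+0+0+0+0+0+0+0+0+0+0+0+0+0+0+0+0+0+0+0+0+0+0 mod 2 = 0
  c[22] = d·G[:,22] = (01001001111101110001100000)·(00000000000000000100000000) mod 2 = 0+0+0+0+0+0+0+0+0+0+0+0+0+0+0+0+0+0+0+0+0+0+0+0+0+0 mod 2 = 0
  c[23] = d·G[:,23] = (01001001111101110001100000)·(00000000000000000010000000) mod 2 = 0+0+0+0+0+0+0+0+0+0+0+0+0+0+0+0+0+0+0+0+0+0+0+0+0+0 mod 2 = 0
  c[24] = d·G[:,24] = (01001001111101110001100000)·(00000000000000000001000000) mod 2 = 0+0+0+0+0+0+0+0+0+0+0+0+0+0+0+0+0+0+0+1+0+0+0+0+0+0 mod 2 = 1
  c[25] = d·G[:,25] = (01001001111101110001100000)·(00000000000000000000100000) mod 2 = 0+0+0+0+0+0+0+0+0+0+0+0+0+0+0+0+0+0+0+0+1+0+0+0+0+0 mod 2 = 1
  c[26] = d·G[:,26] = (01001001111101110001100000)·(00000000000000000000010000) mod 2 = 0+0+0+0+0+0+0+0+0+0+0+0+0+0+0+0+0+0+0+0+0+0+0+0+0+0 mod 2 = 0
  c[27] = d·G[:,27] = (01001001111101110001100000)·(00000000000000000000001000) mod 2 = 0+0+0+0+0+0+0+0+0+0+0+0+0+0+0+0+0+0+0+0+0+0+0+0+0+0 mod 2 = 0
  c[28] = d·G[:,28] = (01001001111101110001100000)·(00000000000000000000000100) mod 2 = 0+0+0+0+0+0+0+0+0+0+0+0+0+0+0+0+0+0+0+0+0+0+0+0+0+0 mod 2 = 0
  c[29] = d·G[:,29] = (01001001111101110001100000)·(00000000000000000000000010) mod 2 = 0+0+0+0+0+0+0+0+0+0+0+0+0+0+0+0+0+0+0+0+0+0+0+0+0+0 mod 2 = 0
  c[30] = d·G[:,30] = (01001001111101110001100000)·(00000000000000000000000001) mod 2 = 0+0+0+0+0+0+0+0+0+0+0+0+0+0+0+0+0+0+0+0+0+0+0+0+0+0 mod 2 = 0
Codeword = 0001100110011110101110001100000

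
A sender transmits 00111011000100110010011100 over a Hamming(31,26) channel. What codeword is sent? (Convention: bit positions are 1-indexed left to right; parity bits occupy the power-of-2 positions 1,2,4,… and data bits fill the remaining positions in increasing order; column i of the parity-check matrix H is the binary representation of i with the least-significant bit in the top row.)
Codeword c = d · G (mod 2), d = 00111011000100110010011100:
  c[0] = d·G[:,0] = (00111011000100110010011100)·(11011010101101010101010101) mod 2 = 0+0+0+1+1+0+1+0+0+0+0+1+0+0+0+1+0+0+0+0+0+1+0+1+0+0 mod 2 = 1
  c[1] = d·G[:,1] = (00111011000100110010011100)·(10110110011011001100110011) mod 2 = 0+0+1+1+0+0+1+0+0+0+0+0+0+0+0+0+0+0+0+0+0+1+0+0+0+0 mod 2 = 0
  c[2] = d·G[:,2] = (00111011000100110010011100)·(10000000000000000000000000) mod 2 = 0+0+0+0+0+0+0+0+0+0+0+0+0+0+0+0+0+0+0+0+0+0+0+0+0+0 mod 2 = 0
  c[3] = d·G[:,3] = (00111011000100110010011100)·(01110001111000111100001111) mod 2 = 0+0+1+1+0+0+0+1+0+0+0+0+0+0+1+1+0+0+0+0+0+0+1+1+0+0 mod 2 = 1
  c[4] = d·G[:,4] = (00111011000100110010011100)·(01000000000000000000000000) mod 2 = 0+0+0+0+0+0+0+0+0+0+0+0+0+0+0+0+0+0+0+0+0+0+0+0+0+0 mod 2 = 0
  c[5] = d·G[:,5] = (00111011000100110010011100)·(00100000000000000000000000) mod 2 = 0+0+1+0+0+0+0+0+0+0+0+0+0+0+0+0+0+0+0+0+0+0+0+0+0+0 mod 2 = 1
  c[6] = d·G[:,6] = (00111011000100110010011100)·(00010000000000000000000000) mod 2 = 0+0+0+1+0+0+0+0+0+0+0+0+0+0+0+0+0+0+0+0+0+0+0+0+0+0 mod 2 = 1
  c[7] = d·G[:,7] = (00111011000100110010011100)·(00001111111000000011111111) mod 2 = 0+0+0+0+1+0+1+1+0+0+0+0+0+0+0+0+0+0+1+0+0+1+1+1+0+0 mod 2 = 1
  c[8] = d·G[:,8] = (00111011000100110010011100)·(00001000000000000000000000) mod 2 = 0+0+0+0+1+0+0+0+0+0+0+0+0+0+0+0+0+0+0+0+0+0+0+0+0+0 mod 2 = 1
  c[9] = d·G[:,9] = (00111011000100110010011100)·(00000100000000000000000000) mod 2 = 0+0+0+0+0+0+0+0+0+0+0+0+0+0+0+0+0+0+0+0+0+0+0+0+0+0 mod 2 = 0
  c[10] = d·G[:,10] = (00111011000100110010011100)·(00000010000000000000000000) mod 2 = 0+0+0+0+0+0+1+0+0+0+0+0+0+0+0+0+0+0+0+0+0+0+0+0+0+0 mod 2 = 1
  c[11] = d·G[:,11] = (00111011000100110010011100)·(00000001000000000000000000) mod 2 = 0+0+0+0+0+0+0+1+0+0+0+0+0+0+0+0+0+0+0+0+0+0+0+0+0+0 mod 2 = 1
  c[12] = d·G[:,12] = (00111011000100110010011100)·(00000000100000000000000000) mod 2 = 0+0+0+0+0+0+0+0+0+0+0+0+0+0+0+0+0+0+0+0+0+0+0+0+0+0 mod 2 = 0
  c[13] = d·G[:,13] = (00111011000100110010011100)·(00000000010000000000000000) mod 2 = 0+0+0+0+0+0+0+0+0+0+0+0+0+0+0+0+0+0+0+0+0+0+0+0+0+0 mod 2 = 0
  c[14] = d·G[:,14] = (00111011000100110010011100)·(00000000001000000000000000) mod 2 = 0+0+0+0+0+0+0+0+0+0+0+0+0+0+0+0+0+0+0+0+0+0+0+0+0+0 mod 2 = 0
  c[15] = d·G[:,15] = (00111011000100110010011100)·(00000000000111111111111111) mod 2 = 0+0+0+0+0+0+0+0+0+0+0+1+0+0+1+1+0+0+1+0+0+1+1+1+0+0 mod 2 = 1
  c[16] = d·G[:,16] = (00111011000100110010011100)·(00000000000100000000000000) mod 2 = 0+0+0+0+0+0+0+0+0+0+0+1+0+0+0+0+0+0+0+0+0+0+0+0+0+0 mod 2 = 1
  c[17] = d·G[:,17] = (00111011000100110010011100)·(00000000000010000000000000) mod 2 = 0+0+0+0+0+0+0+0+0+0+0+0+0+0+0+0+0+0+0+0+0+0+0+0+0+0 mod 2 = 0
  c[18] = d·G[:,18] = (00111011000100110010011100)·(00000000000001000000000000) mod 2 = 0+0+0+0+0+0+0+0+0+0+0+0+0+0+0+0+0+0+0+0+0+0+0+0+0+0 mod 2 = 0
  c[19] = d·G[:,19] = (00111011000100110010011100)·(00000000000000100000000000) mod 2 = 0+0+0+0+0+0+0+0+0+0+0+0+0+0+1+0+0+0+0+0+0+0+0+0+0+0 mod 2 = 1
  c[20] = d·G[:,20] = (00111011000100110010011100)·(00000000000000010000000000) mod 2 = 0+0+0+0+0+0+0+0+0+0+0+0+0+0+0+1+0+0+0+0+0+0+0+0+0+0 mod 2 = 1
  c[21] = d·G[:,21] = (00111011000100110010011100)·(00000000000000001000000000) mod 2 = 0+0+0+0+0+0+0+0+0+0+0+0+0+0+0+0+0+0+0+0+0+0+0+0+0+0 mod 2 = 0
  c[22] = d·G[:,22] = (00111011000100110010011100)·(00000000000000000100000000) mod 2 = 0+0+0+0+0+0+0+0+0+0+0+0+0+0+0+0+0+0+0+0+0+0+0+0+0+0 mod 2 = 0
  c[23] = d·G[:,23] = (00111011000100110010011100)·(00000000000000000010000000) mod 2 = 0+0+0+0+0+0+0+0+0+0+0+0+0+0+0+0+0+0+1+0+0+0+0+0+0+0 mod 2 = 1
  c[24] = d·G[:,24] = (00111011000100110010011100)·(00000000000000000001000000) mod 2 = 0+0+0+0+0+0+0+0+0+0+0+0+0+0+0+0+0+0+0+0+0+0+0+0+0+0 mod 2 = 0
  c[25] = d·G[:,25] = (00111011000100110010011100)·(00000000000000000000100000) mod 2 = 0+0+0+0+0+0+0+0+0+0+0+0+0+0+0+0+0+0+0+0+0+0+0+0+0+0 mod 2 = 0
  c[26] = d·G[:,26] = (00111011000100110010011100)·(00000000000000000000010000) mod 2 = 0+0+0+0+0+0+0+0+0+0+0+0+0+0+0+0+0+0+0+0+0+1+0+0+0+0 mod 2 = 1
  c[27] = d·G[:,27] = (00111011000100110010011100)·(00000000000000000000001000) mod 2 = 0+0+0+0+0+0+0+0+0+0+0+0+0+0+0+0+0+0+0+0+0+0+1+0+0+0 mod 2 = 1
  c[28] = d·G[:,28] = (00111011000100110010011100)·(00000000000000000000000100) mod 2 = 0+0+0+0+0+0+0+0+0+0+0+0+0+0+0+0+0+0+0+0+0+0+0+1+0+0 mod 2 = 1
  c[29] = d·G[:,29] = (00111011000100110010011100)·(00000000000000000000000010) mod 2 = 0+0+0+0+0+0+0+0+0+0+0+0+0+0+0+0+0+0+0+0+0+0+0+0+0+0 mod 2 = 0
  c[30] = d·G[:,30] = (00111011000100110010011100)·(00000000000000000000000001) mod 2 = 0+0+0+0+0+0+0+0+0+0+0+0+0+0+0+0+0+0+0+0+0+0+0+0+0+0 mod 2 = 0
Codeword = 1001011110110001100110010011100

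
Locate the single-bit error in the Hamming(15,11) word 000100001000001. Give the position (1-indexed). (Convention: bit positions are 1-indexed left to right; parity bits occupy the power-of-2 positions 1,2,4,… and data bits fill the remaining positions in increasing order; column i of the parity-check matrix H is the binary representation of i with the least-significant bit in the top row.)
Syndrome s = H · r^T (mod 2), r = 000100001000001:
  s[0] = (101010101010101)·(000100001000001) mod 2 = 0+0+0+0+0+0+0+0+1+0+0+0+0+0+1 mod 2 = 0
  s[1] = (011001100110011)·(000100001000001) mod 2 = 0+0+0+0+0+0+0+0+0+0+0+0+0+0+1 mod 2 = 1
  s[2] = (000111100001111)·(000100001000001) mod 2 = 0+0+0+1+0+0+0+0+0+0+0+0+0+0+1 mod 2 = 0
  s[3] = (000000011111111)·(000100001000001) mod 2 = 0+0+0+0+0+0+0+0+1+0+0+0+0+0+1 mod 2 = 0
Syndrome = 0100
Column i of H is the binary representation of i, so the syndrome is the binary index of the flipped bit.
Read s = 0100 with s[0] as LSB: 0·2^0 + 1·2^1 + 0·2^2 + 0·2^3 = 2.
Error is at bit position 2.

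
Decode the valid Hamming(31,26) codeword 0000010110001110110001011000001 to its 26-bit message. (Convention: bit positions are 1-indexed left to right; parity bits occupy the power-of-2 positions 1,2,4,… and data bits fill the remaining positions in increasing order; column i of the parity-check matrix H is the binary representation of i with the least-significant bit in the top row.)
Parity bits occupy power-of-2 positions; data bits are at positions {3,5,6,7,9,10,11,12,13,14,15,17,18,19,20,21,22,23,24,25,26,27,28,29,30,31} (1-indexed).
Extract: c[3]=0 c[5]=0 c[6]=1 c[7]=0 c[9]=1 c[10]=0 c[11]=0 c[12]=0 c[13]=1 c[14]=1 c[15]=1 c[17]=1 c[18]=1 c[19]=0 c[20]=0 c[21]=0 c[22]=1 c[23]=0 c[24]=1 c[25]=1 c[26]=0 c[27]=0 c[28]=0 c[29]=0 c[30]=0 c[31]=1
Data = 00101000111110001011000001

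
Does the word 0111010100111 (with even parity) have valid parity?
Sum of all bits: 0+1+1+1+0+1+0+1+0+0+1+1+1 = 8; 8 mod 2 = 0. Result is 0 → valid parity.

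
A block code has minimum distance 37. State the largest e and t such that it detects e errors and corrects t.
(a) Detection requires d_min ≥ e+1, so e ≤ d_min − 1 = 36.
(b) Correction requires d_min ≥ 2t+1, so t ≤ ⌊(d_min − 1)/2⌋ = ⌊36/2⌋ = 18.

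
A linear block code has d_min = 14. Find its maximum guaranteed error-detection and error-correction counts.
(a) Detection requires d_min ≥ e+1, so e ≤ d_min − 1 = 13.
(b) Correction requires d_min ≥ 2t+1, so t ≤ ⌊(d_min − 1)/2⌋ = ⌊13/2⌋ = 6.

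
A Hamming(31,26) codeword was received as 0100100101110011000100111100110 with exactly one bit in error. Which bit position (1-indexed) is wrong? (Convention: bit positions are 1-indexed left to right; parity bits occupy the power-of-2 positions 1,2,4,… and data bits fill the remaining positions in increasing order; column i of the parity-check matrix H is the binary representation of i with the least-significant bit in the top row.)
Syndrome s = H · r^T (mod 2), r = 0100100101110011000100111100110:
  s[0] = (1010101010101010101010101010101)·(0100100101110011000100111100110) mod 2 = 0+0+0+0+1+0+0+0+0+0+1+0+0+0+1+0+0+0+0+0+0+0+1+0+1+0+0+0+1+0+0 mod 2 = 0
  s[1] = (0110011001100110011001100110011)·(0100100101110011000100111100110) mod 2 = 0+1+0+0+0+0+0+0+0+1+1+0+0+0+1+0+0+0+0+0+0+0+1+0+0+1+0+0+0+1+0 mod 2 = 1
  s[2] = (0001111000011110000111100001111)·(0100100101110011000100111100110) mod 2 = 0+0+0+0+1+0+0+0+0+0+0+1+0+0+1+0+0+0+0+1+0+0+1+0+0+0+0+0+1+1+0 mod 2 = 1
  s[3] = (0000000111111110000000011111111)·(0100100101110011000100111100110) mod 2 = 0+0+0+0+0+0+0+1+0+1+1+1+0+0+1+0+0+0+0+0+0+0+0+1+1+1+0+0+1+1+0 mod 2 = 0
  s[4] = (0000000000000001111111111111111)·(0100100101110011000100111100110) mod 2 = 0+0+0+0+0+0+0+0+0+0+0+0+0+0+0+1+0+0+0+1+0+0+1+1+1+1+0+0+1+1+0 mod 2 = 0
Syndrome = 01100
Column i of H is the binary representation of i, so the syndrome is the binary index of the flipped bit.
Read s = 01100 with s[0] as LSB: 0·2^0 + 1·2^1 + 1·2^2 + 0·2^3 + 0·2^4 = 6.
Error is at bit position 6.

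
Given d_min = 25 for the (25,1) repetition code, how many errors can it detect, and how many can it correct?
Detection only: up to d_min − 1 = 24 errors.
Correction: up to ⌊(d_min − 1)/2⌋ = ⌊24/2⌋ = 12 errors.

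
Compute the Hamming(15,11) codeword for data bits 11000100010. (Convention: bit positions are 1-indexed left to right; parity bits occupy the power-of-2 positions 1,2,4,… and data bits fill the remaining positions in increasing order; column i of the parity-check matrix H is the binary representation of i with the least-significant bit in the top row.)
Codeword c = d · G (mod 2), d = 11000100010:
  c[0] = d·G[:,0] = (11000100010)·(11011010101) mod 2 = 1+1+0+0+0+0+0+0+0+0+0 mod 2 = 0
  c[1] = d·G[:,1] = (11000100010)·(10110110011) mod 2 = 1+0+0+0+0+1+0+0+0+1+0 mod 2 = 1
  c[2] = d·G[:,2] = (11000100010)·(10000000000) mod 2 = 1+0+0+0+0+0+0+0+0+0+0 mod 2 = 1
  c[3] = d·G[:,3] = (11000100010)·(01110001111) mod 2 = 0+1+0+0+0+0+0+0+0+1+0 mod 2 = 0
  c[4] = d·G[:,4] = (11000100010)·(01000000000) mod 2 = 0+1+0+0+0+0+0+0+0+0+0 mod 2 = 1
  c[5] = d·G[:,5] = (11000100010)·(00100000000) mod 2 = 0+0+0+0+0+0+0+0+0+0+0 mod 2 = 0
  c[6] = d·G[:,6] = (11000100010)·(00010000000) mod 2 = 0+0+0+0+0+0+0+0+0+0+0 mod 2 = 0
  c[7] = d·G[:,7] = (11000100010)·(00001111111) mod 2 = 0+0+0+0+0+1+0+0+0+1+0 mod 2 = 0
  c[8] = d·G[:,8] = (11000100010)·(00001000000) mod 2 = 0+0+0+0+0+0+0+0+0+0+0 mod 2 = 0
  c[9] = d·G[:,9] = (11000100010)·(00000100000) mod 2 = 0+0+0+0+0+1+0+0+0+0+0 mod 2 = 1
  c[10] = d·G[:,10] = (11000100010)·(00000010000) mod 2 = 0+0+0+0+0+0+0+0+0+0+0 mod 2 = 0
  c[11] = d·G[:,11] = (11000100010)·(00000001000) mod 2 = 0+0+0+0+0+0+0+0+0+0+0 mod 2 = 0
  c[12] = d·G[:,12] = (11000100010)·(00000000100) mod 2 = 0+0+0+0+0+0+0+0+0+0+0 mod 2 = 0
  c[13] = d·G[:,13] = (11000100010)·(00000000010) mod 2 = 0+0+0+0+0+0+0+0+0+1+0 mod 2 = 1
  c[14] = d·G[:,14] = (11000100010)·(00000000001) mod 2 = 0+0+0+0+0+0+0+0+0+0+0 mod 2 = 0
Codeword = 011010000100010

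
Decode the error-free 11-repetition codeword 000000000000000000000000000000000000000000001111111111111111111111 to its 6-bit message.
Split into 11-bit blocks: 00000000000 00000000000 00000000000 00000000000 11111111111 11111111111
Data = 000011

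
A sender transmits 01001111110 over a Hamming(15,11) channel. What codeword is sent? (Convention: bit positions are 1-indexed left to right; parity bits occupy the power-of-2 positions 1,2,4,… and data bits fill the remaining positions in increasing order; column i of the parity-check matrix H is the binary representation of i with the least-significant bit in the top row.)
Codeword c = d · G (mod 2), d = 01001111110:
  c[0] = d·G[:,0] = (01001111110)·(11011010101) mod 2 = 0+1+0+0+1+0+1+0+1+0+0 mod 2 = 0
  c[1] = d·G[:,1] = (01001111110)·(10110110011) mod 2 = 0+0+0+0+0+1+1+0+0+1+0 mod 2 = 1
  c[2] = d·G[:,2] = (01001111110)·(10000000000) mod 2 = 0+0+0+0+0+0+0+0+0+0+0 mod 2 = 0
  c[3] = d·G[:,3] = (01001111110)·(01110001111) mod 2 = 0+1+0+0+0+0+0+1+1+1+0 mod 2 = 0
  c[4] = d·G[:,4] = (01001111110)·(01000000000) mod 2 = 0+1+0+0+0+0+0+0+0+0+0 mod 2 = 1
  c[5] = d·G[:,5] = (01001111110)·(00100000000) mod 2 = 0+0+0+0+0+0+0+0+0+0+0 mod 2 = 0
  c[6] = d·G[:,6] = (01001111110)·(00010000000) mod 2 = 0+0+0+0+0+0+0+0+0+0+0 mod 2 = 0
  c[7] = d·G[:,7] = (01001111110)·(00001111111) mod 2 = 0+0+0+0+1+1+1+1+1+1+0 mod 2 = 0
  c[8] = d·G[:,8] = (01001111110)·(00001000000) mod 2 = 0+0+0+0+1+0+0+0+0+0+0 mod 2 = 1
  c[9] = d·G[:,9] = (01001111110)·(00000100000) mod 2 = 0+0+0+0+0+1+0+0+0+0+0 mod 2 = 1
  c[10] = d·G[:,10] = (01001111110)·(00000010000) mod 2 = 0+0+0+0+0+0+1+0+0+0+0 mod 2 = 1
  c[11] = d·G[:,11] = (01001111110)·(00000001000) mod 2 = 0+0+0+0+0+0+0+1+0+0+0 mod 2 = 1
  c[12] = d·G[:,12] = (01001111110)·(00000000100) mod 2 = 0+0+0+0+0+0+0+0+1+0+0 mod 2 = 1
  c[13] = d·G[:,13] = (01001111110)·(00000000010) mod 2 = 0+0+0+0+0+0+0+0+0+1+0 mod 2 = 1
  c[14] = d·G[:,14] = (01001111110)·(00000000001) mod 2 = 0+0+0+0+0+0+0+0+0+0+0 mod 2 = 0
Codeword = 010010001111110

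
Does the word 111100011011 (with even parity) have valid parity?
Sum of all bits: 1+1+1+1+0+0+0+1+1+0+1+1 = 8; 8 mod 2 = 0. Result is 0 → valid parity.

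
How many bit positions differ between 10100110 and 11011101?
XOR = 01111011, count of 1s = 6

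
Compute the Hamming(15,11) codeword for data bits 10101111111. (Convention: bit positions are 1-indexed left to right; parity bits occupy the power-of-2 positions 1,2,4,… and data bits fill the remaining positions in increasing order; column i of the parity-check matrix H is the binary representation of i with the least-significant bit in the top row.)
Codeword c = d · G (mod 2), d = 10101111111:
  c[0] = d·G[:,0] = (10101111111)·(11011010101) mod 2 = 1+0+0+0+1+0+1+0+1+0+1 mod 2 = 1
  c[1] = d·G[:,1] = (10101111111)·(10110110011) mod 2 = 1+0+1+0+0+1+1+0+0+1+1 mod 2 = 0
  c[2] = d·G[:,2] = (10101111111)·(10000000000) mod 2 = 1+0+0+0+0+0+0+0+0+0+0 mod 2 = 1
  c[3] = d·G[:,3] = (10101111111)·(01110001111) mod 2 = 0+0+1+0+0+0+0+1+1+1+1 mod 2 = 1
  c[4] = d·G[:,4] = (10101111111)·(01000000000) mod 2 = 0+0+0+0+0+0+0+0+0+0+0 mod 2 = 0
  c[5] = d·G[:,5] = (10101111111)·(00100000000) mod 2 = 0+0+1+0+0+0+0+0+0+0+0 mod 2 = 1
  c[6] = d·G[:,6] = (10101111111)·(00010000000) mod 2 = 0+0+0+0+0+0+0+0+0+0+0 mod 2 = 0
  c[7] = d·G[:,7] = (10101111111)·(00001111111) mod 2 = 0+0+0+0+1+1+1+1+1+1+1 mod 2 = 1
  c[8] = d·G[:,8] = (10101111111)·(00001000000) mod 2 = 0+0+0+0+1+0+0+0+0+0+0 mod 2 = 1
  c[9] = d·G[:,9] = (10101111111)·(00000100000) mod 2 = 0+0+0+0+0+1+0+0+0+0+0 mod 2 = 1
  c[10] = d·G[:,10] = (10101111111)·(00000010000) mod 2 = 0+0+0+0+0+0+1+0+0+0+0 mod 2 = 1
  c[11] = d·G[:,11] = (10101111111)·(00000001000) mod 2 = 0+0+0+0+0+0+0+1+0+0+0 mod 2 = 1
  c[12] = d·G[:,12] = (10101111111)·(00000000100) mod 2 = 0+0+0+0+0+0+0+0+1+0+0 mod 2 = 1
  c[13] = d·G[:,13] = (10101111111)·(00000000010) mod 2 = 0+0+0+0+0+0+0+0+0+1+0 mod 2 = 1
  c[14] = d·G[:,14] = (10101111111)·(00000000001) mod 2 = 0+0+0+0+0+0+0+0+0+0+1 mod 2 = 1
Codeword = 101101011111111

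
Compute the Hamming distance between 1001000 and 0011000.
XOR = 1010000, count of 1s = 2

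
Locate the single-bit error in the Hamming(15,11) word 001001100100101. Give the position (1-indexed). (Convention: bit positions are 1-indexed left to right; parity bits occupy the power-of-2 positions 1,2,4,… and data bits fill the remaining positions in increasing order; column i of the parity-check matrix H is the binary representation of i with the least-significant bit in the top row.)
Syndrome s = H · r^T (mod 2), r = 001001100100101:
  s[0] = (101010101010101)·(001001100100101) mod 2 = 0+0+1+0+0+0+1+0+0+0+0+0+1+0+1 mod 2 = 0
  s[1] = (011001100110011)·(001001100100101) mod 2 = 0+0+1+0+0+1+1+0+0+1+0+0+0+0+1 mod 2 = 1
  s[2] = (000111100001111)·(001001100100101) mod 2 = 0+0+0+0+0+1+1+0+0+0+0+0+1+0+1 mod 2 = 0
  s[3] = (000000011111111)·(001001100100101) mod 2 = 0+0+0+0+0+0+0+0+0+1+0+0+1+0+1 mod 2 = 1
Syndrome = 0101
Column i of H is the binary representation of i, so the syndrome is the binary index of the flipped bit.
Read s = 0101 with s[0] as LSB: 0·2^0 + 1·2^1 + 0·2^2 + 1·2^3 = 10.
Error is at bit position 10.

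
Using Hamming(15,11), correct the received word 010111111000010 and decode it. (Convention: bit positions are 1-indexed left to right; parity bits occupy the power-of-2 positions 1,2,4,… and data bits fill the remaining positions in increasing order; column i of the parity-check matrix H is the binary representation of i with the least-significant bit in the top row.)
Syndrome s = H · r^T (mod 2), r = 010111111000010:
  s[0] = (101010101010101)·(010111111000010) mod 2 = 0+0+0+0+1+0+1+0+1+0+0+0+0+0+0 mod 2 = 1
  s[1] = (011001100110011)·(010111111000010) mod 2 = 0+1+0+0+0+1+1+0+0+0+0+0+0+1+0 mod 2 = 0
  s[2] = (000111100001111)·(010111111000010) mod 2 = 0+0+0+1+1+1+1+0+0+0+0+0+0+1+0 mod 2 = 1
  s[3] = (000000011111111)·(010111111000010) mod 2 = 0+0+0+0+0+0+0+1+1+0+0+0+0+1+0 mod 2 = 1
Syndrome = 1011
Column 13 of H equals this syndrome → error at bit 13 (1-indexed).
Flip bit 13: 010111111000010 → 010111111000110
Extract data bits at positions {3,5,6,7,9,10,11,12,13,14,15}: 01111000110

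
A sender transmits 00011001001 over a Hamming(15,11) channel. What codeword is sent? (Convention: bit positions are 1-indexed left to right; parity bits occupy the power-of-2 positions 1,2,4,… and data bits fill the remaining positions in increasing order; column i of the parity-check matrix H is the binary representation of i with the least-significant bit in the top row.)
Codeword c = d · G (mod 2), d = 00011001001:
  c[0] = d·G[:,0] = (00011001001)·(11011010101) mod 2 = 0+0+0+1+1+0+0+0+0+0+1 mod 2 = 1
  c[1] = d·G[:,1] = (00011001001)·(10110110011) mod 2 = 0+0+0+1+0+0+0+0+0+0+1 mod 2 = 0
  c[2] = d·G[:,2] = (00011001001)·(10000000000) mod 2 = 0+0+0+0+0+0+0+0+0+0+0 mod 2 = 0
  c[3] = d·G[:,3] = (00011001001)·(01110001111) mod 2 = 0+0+0+1+0+0+0+1+0+0+1 mod 2 = 1
  c[4] = d·G[:,4] = (00011001001)·(01000000000) mod 2 = 0+0+0+0+0+0+0+0+0+0+0 mod 2 = 0
  c[5] = d·G[:,5] = (00011001001)·(00100000000) mod 2 = 0+0+0+0+0+0+0+0+0+0+0 mod 2 = 0
  c[6] = d·G[:,6] = (00011001001)·(00010000000) mod 2 = 0+0+0+1+0+0+0+0+0+0+0 mod 2 = 1
  c[7] = d·G[:,7] = (00011001001)·(00001111111) mod 2 = 0+0+0+0+1+0+0+1+0+0+1 mod 2 = 1
  c[8] = d·G[:,8] = (00011001001)·(00001000000) mod 2 = 0+0+0+0+1+0+0+0+0+0+0 mod 2 = 1
  c[9] = d·G[:,9] = (00011001001)·(00000100000) mod 2 = 0+0+0+0+0+0+0+0+0+0+0 mod 2 = 0
  c[10] = d·G[:,10] = (00011001001)·(00000010000) mod 2 = 0+0+0+0+0+0+0+0+0+0+0 mod 2 = 0
  c[11] = d·G[:,11] = (00011001001)·(00000001000) mod 2 = 0+0+0+0+0+0+0+1+0+0+0 mod 2 = 1
  c[12] = d·G[:,12] = (00011001001)·(00000000100) mod 2 = 0+0+0+0+0+0+0+0+0+0+0 mod 2 = 0
  c[13] = d·G[:,13] = (00011001001)·(00000000010) mod 2 = 0+0+0+0+0+0+0+0+0+0+0 mod 2 = 0
  c[14] = d·G[:,14] = (00011001001)·(00000000001) mod 2 = 0+0+0+0+0+0+0+0+0+0+1 mod 2 = 1
Codeword = 100100111001001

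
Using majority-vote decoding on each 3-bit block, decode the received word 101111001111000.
Split into 3-bit blocks and majority-vote each:
  block 1 = 101: 2 ones, 1 zeros → 1
  block 2 = 111: 3 ones, 0 zeros → 1
  block 3 = 001: 1 ones, 2 zeros → 0
  block 4 = 111: 3 ones, 0 zeros → 1
  block 5 = 000: 0 ones, 3 zeros → 0
Decoded = 11010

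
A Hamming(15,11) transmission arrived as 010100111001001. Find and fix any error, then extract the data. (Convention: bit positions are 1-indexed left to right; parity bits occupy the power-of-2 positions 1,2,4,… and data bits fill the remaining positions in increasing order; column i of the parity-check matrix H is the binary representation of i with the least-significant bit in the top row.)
Syndrome s = H · r^T (mod 2), r = 010100111001001:
  s[0] = (101010101010101)·(010100111001001) mod 2 = 0+0+0+0+0+0+1+0+1+0+0+0+0+0+1 mod 2 = 1
  s[1] = (011001100110011)·(010100111001001) mod 2 = 0+1+0+0+0+0+1+0+0+0+0+0+0+0+1 mod 2 = 1
  s[2] = (000111100001111)·(010100111001001) mod 2 = 0+0+0+1+0+0+1+0+0+0+0+1+0+0+1 mod 2 = 0
  s[3] = (000000011111111)·(010100111001001) mod 2 = 0+0+0+0+0+0+0+1+1+0+0+1+0+0+1 mod 2 = 0
Syndrome = 1100
Column 3 of H equals this syndrome → error at bit 3 (1-indexed).
Flip bit 3: 010100111001001 → 011100111001001
Extract data bits at positions {3,5,6,7,9,10,11,12,13,14,15}: 10011001001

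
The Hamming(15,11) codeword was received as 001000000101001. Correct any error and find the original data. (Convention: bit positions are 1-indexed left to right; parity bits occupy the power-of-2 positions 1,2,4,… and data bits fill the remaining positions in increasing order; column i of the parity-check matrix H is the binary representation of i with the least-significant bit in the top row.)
Syndrome s = H · r^T (mod 2), r = 001000000101001:
  s[0] = (101010101010101)·(001000000101001) mod 2 = 0+0+1+0+0+0+0+0+0+0+0+0+0+0+1 mod 2 = 0
  s[1] = (011001100110011)·(001000000101001) mod 2 = 0+0+1+0+0+0+0+0+0+1+0+0+0+0+1 mod 2 = 1
  s[2] = (000111100001111)·(001000000101001) mod 2 = 0+0+0+0+0+0+0+0+0+0+0+1+0+0+1 mod 2 = 0
  s[3] = (000000011111111)·(001000000101001) mod 2 = 0+0+0+0+0+0+0+0+0+1+0+1+0+0+1 mod 2 = 1
Syndrome = 0101
Column 10 of H equals this syndrome → error at bit 10 (1-indexed).
Flip bit 10: 001000000101001 → 001000000001001
Extract data bits at positions {3,5,6,7,9,10,11,12,13,14,15}: 10000001001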